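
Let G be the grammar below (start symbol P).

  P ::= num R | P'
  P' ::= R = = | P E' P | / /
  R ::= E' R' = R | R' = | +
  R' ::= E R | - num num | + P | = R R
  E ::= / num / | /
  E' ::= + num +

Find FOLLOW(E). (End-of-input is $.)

In R' ::= E R: add FIRST(R) = { +, -, /, = }.
Union: FOLLOW(E) = { +, -, /, = }.

{ +, -, /, = }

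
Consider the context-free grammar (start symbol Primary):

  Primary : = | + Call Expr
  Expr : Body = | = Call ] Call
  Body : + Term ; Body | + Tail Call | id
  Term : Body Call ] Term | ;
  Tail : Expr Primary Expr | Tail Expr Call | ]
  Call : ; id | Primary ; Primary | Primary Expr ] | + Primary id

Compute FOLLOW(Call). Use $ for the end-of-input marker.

{ $, +, ;, =, ], id }

In Primary : + Call Expr: add FIRST(Expr) = { +, =, id }.
In Expr : = Call ] Call: add FIRST(] Call) = { ] }.
In Expr : = Call ] Call: Call is at the end, add FOLLOW(Expr) = { $, +, ;, =, ], id }.
In Body : + Tail Call: Call is at the end, add FOLLOW(Body) = { +, ;, = }.
In Term : Body Call ] Term: add FIRST(] Term) = { ] }.
In Tail : Tail Expr Call: Call is at the end, add FOLLOW(Tail) = { +, ;, =, id }.
Union: FOLLOW(Call) = { $, +, ;, =, ], id }.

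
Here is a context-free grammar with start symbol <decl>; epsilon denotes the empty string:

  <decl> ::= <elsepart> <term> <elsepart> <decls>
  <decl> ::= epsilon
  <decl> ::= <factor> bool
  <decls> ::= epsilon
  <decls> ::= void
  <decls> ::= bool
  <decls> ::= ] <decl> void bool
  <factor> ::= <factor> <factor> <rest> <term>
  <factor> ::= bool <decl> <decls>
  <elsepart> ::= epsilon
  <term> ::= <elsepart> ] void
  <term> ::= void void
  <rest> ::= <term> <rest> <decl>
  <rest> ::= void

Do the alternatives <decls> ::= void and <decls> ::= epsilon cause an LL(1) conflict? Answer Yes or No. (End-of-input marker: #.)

Yes

FIRST(void) = { void } and FIRST(epsilon) = { epsilon }.
The second alternative is nullable and FOLLOW(<decls>) = { #, ], bool, void } shares void with FIRST of the first — conflict.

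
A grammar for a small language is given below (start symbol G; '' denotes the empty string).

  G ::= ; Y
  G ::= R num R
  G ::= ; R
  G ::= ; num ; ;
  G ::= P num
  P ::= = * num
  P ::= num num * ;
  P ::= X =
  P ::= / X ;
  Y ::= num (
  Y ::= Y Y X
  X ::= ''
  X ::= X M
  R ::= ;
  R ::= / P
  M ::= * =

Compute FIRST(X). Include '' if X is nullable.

{ *, '' }

X ::= '' contributes ''.
From X ::= X M: X nullable, take FIRST(X) ∪ FIRST(M) = { * }.
Union: FIRST(X) = { *, '' }.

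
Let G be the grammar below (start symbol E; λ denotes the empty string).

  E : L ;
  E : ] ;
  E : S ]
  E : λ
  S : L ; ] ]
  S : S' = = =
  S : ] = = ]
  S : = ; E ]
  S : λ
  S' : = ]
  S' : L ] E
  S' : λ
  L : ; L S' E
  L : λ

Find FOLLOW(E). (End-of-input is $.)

E is the start symbol, so $ ∈ FOLLOW(E).
In S : = ; E ]: add FIRST(]) = { ] }.
In S' : L ] E: E is at the end, add FOLLOW(S') = { ;, =, ] }.
In L : ; L S' E: E is at the end, add FOLLOW(L) = { ;, =, ] }.
Union: FOLLOW(E) = { $, ;, =, ] }.

{ $, ;, =, ] }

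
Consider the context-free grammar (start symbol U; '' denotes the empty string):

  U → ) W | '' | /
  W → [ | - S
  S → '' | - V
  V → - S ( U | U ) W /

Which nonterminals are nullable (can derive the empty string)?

Directly nullable (have an ''-production): U, S.
No other nonterminal has a production whose RHS symbols are all nullable.

{ S, U }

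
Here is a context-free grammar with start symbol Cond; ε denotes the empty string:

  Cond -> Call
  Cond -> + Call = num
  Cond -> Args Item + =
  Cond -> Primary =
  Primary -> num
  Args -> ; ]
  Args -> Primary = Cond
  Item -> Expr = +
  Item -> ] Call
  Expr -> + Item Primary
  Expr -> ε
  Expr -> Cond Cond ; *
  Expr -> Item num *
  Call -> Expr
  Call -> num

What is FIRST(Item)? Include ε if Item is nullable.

From Item -> Expr = +: Expr nullable, take FIRST(Expr) ∪ {=} = { +, ;, =, ], num }.
Item -> ] Call contributes {]}.
Union: FIRST(Item) = { +, ;, =, ], num }.

{ +, ;, =, ], num }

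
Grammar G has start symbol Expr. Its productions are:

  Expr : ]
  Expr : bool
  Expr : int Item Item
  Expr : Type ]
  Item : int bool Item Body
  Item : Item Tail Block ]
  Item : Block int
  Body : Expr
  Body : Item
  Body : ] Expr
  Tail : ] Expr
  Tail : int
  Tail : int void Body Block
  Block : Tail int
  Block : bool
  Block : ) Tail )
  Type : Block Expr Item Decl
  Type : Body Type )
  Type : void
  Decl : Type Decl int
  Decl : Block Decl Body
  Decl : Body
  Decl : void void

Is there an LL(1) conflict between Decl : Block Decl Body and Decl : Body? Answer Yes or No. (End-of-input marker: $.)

FIRST(Block Decl Body) = { ), ], bool, int } and FIRST(Body) = { ), ], bool, int, void }.
Both contain ), so the two alternatives are not disjoint — LL(1) conflict.

Yes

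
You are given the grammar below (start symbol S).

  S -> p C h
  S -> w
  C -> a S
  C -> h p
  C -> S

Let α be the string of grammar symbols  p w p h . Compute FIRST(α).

p is a terminal; add {p} and stop.

{ p }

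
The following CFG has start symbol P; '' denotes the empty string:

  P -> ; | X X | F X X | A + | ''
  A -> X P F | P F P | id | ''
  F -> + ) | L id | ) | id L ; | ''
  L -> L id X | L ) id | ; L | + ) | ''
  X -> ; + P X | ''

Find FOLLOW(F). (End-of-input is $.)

{ $, ), +, ;, id }

In P -> F X X: add FIRST(X X)\{''} = { ; }.
  Since X X is nullable, also add FOLLOW(P) = { $, ), +, ;, id }.
In A -> X P F: F is at the end, add FOLLOW(A) = { + }.
In A -> P F P: add FIRST(P)\{''} = { ), +, ;, id }.
  Since P is nullable, also add FOLLOW(A) = { + }.
Union: FOLLOW(F) = { $, ), +, ;, id }.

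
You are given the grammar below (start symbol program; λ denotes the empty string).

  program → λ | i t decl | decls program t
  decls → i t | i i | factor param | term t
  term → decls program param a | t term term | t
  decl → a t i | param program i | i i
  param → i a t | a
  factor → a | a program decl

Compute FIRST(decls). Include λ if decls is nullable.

decls → i t contributes {i}.
decls → i i contributes {i}.
From decls → factor param: add FIRST(factor) = { a }.
From decls → term t: add FIRST(term) = { a, i, t }.
Union: FIRST(decls) = { a, i, t }.

{ a, i, t }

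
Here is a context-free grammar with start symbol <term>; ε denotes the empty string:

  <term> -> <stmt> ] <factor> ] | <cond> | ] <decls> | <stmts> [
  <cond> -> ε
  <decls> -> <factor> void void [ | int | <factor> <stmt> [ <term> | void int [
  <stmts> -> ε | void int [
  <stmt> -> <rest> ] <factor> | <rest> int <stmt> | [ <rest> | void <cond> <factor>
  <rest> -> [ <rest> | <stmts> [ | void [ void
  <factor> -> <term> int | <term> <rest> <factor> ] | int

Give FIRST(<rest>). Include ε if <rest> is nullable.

{ [, void }

<rest> -> [ <rest> contributes {[}.
From <rest> -> <stmts> [: <stmts> nullable, take FIRST(<stmts>) ∪ {[} = { [, void }.
<rest> -> void [ void contributes {void}.
Union: FIRST(<rest>) = { [, void }.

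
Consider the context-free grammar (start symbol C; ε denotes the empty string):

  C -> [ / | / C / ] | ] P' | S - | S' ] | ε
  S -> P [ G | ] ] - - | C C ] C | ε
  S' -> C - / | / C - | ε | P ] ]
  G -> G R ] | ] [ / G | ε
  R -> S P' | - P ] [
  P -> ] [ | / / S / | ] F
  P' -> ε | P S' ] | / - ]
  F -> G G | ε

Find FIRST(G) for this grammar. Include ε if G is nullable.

{ -, /, [, ], ε }

From G -> G R ]: G, R nullable, take FIRST(G) ∪ FIRST(R) ∪ {]} = { -, /, [, ] }.
G -> ] [ / G contributes {]}.
G -> ε contributes ε.
Union: FIRST(G) = { -, /, [, ], ε }.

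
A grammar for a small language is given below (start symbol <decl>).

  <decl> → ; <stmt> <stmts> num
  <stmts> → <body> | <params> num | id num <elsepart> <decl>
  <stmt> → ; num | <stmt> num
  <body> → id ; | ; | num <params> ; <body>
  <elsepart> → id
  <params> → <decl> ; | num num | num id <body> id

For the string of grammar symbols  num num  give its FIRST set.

{ num }

num is a terminal; add {num} and stop.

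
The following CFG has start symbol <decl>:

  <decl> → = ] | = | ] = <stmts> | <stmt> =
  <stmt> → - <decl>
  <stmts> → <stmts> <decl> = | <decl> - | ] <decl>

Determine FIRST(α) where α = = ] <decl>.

= is a terminal; add {=} and stop.

{ = }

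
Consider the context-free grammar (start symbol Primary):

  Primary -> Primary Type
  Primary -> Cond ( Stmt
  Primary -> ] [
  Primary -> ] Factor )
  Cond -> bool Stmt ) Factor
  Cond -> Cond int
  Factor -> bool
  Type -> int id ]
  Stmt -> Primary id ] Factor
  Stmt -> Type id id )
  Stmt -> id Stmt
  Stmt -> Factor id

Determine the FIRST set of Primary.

From Primary -> Primary Type: add FIRST(Primary) = { ], bool }.
From Primary -> Cond ( Stmt: add FIRST(Cond) = { bool }.
Primary -> ] [ contributes {]}.
Primary -> ] Factor ) contributes {]}.
Union: FIRST(Primary) = { ], bool }.

{ ], bool }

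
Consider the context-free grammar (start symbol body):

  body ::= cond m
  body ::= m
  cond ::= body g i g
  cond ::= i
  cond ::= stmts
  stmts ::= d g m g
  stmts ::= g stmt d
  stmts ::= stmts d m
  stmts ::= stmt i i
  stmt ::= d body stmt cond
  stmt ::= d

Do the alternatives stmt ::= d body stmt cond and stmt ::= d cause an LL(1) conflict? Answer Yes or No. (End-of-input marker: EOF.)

FIRST(d body stmt cond) = { d } and FIRST(d) = { d }.
Both contain d, so the two alternatives are not disjoint — LL(1) conflict.

Yes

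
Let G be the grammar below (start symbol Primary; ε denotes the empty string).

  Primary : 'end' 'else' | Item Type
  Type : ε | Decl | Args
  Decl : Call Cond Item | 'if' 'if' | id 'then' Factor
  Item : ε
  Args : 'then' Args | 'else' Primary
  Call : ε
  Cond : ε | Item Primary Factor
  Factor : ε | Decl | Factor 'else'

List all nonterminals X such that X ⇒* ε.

{ Call, Cond, Decl, Factor, Item, Primary, Type }

Directly nullable (have an ε-production): Type, Item, Call, Cond, Factor.
Decl : Call Cond Item with every symbol nullable, so Decl is nullable.
Primary : Item Type with every symbol nullable, so Primary is nullable.
No other nonterminal has a production whose RHS symbols are all nullable.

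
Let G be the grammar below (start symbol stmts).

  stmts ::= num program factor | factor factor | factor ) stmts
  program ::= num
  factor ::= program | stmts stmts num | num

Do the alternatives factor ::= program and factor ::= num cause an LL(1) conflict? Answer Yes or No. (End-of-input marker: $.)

FIRST(program) = { num } and FIRST(num) = { num }.
Both contain num, so the two alternatives are not disjoint — LL(1) conflict.

Yes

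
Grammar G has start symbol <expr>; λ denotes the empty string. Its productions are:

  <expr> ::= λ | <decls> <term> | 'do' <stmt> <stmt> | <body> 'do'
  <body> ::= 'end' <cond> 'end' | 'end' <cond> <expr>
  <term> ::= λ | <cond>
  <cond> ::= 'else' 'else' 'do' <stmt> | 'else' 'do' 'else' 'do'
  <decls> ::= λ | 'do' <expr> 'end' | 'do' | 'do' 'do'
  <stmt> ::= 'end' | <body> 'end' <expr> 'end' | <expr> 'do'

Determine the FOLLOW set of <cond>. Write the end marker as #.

In <body> ::= 'end' <cond> 'end': add FIRST('end') = { 'end' }.
In <body> ::= 'end' <cond> <expr>: add FIRST(<expr>)\{λ} = { 'do', 'else', 'end' }.
  Since <expr> is nullable, also add FOLLOW(<body>) = { 'do', 'end' }.
In <term> ::= <cond>: <cond> is at the end, add FOLLOW(<term>) = { #, 'do', 'end' }.
Union: FOLLOW(<cond>) = { #, 'do', 'else', 'end' }.

{ #, 'do', 'else', 'end' }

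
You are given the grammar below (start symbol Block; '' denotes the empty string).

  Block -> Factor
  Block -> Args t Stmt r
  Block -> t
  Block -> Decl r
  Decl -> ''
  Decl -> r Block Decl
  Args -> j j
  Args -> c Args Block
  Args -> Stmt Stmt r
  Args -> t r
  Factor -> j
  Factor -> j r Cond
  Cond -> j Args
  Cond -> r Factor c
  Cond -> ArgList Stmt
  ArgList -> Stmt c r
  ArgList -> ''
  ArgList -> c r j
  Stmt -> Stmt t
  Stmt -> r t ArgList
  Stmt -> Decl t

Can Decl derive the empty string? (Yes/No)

Yes

Decl has an ''-production, so Decl ⇒ ''.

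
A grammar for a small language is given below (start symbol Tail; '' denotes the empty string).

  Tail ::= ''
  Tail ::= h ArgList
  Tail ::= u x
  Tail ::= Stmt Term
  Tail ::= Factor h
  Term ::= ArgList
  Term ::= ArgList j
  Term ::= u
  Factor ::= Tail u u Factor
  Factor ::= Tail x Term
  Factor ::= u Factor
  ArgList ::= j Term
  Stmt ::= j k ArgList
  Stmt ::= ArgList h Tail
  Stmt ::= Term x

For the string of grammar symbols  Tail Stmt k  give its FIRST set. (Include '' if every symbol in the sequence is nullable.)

Add FIRST(Tail)\{''} = { h, j, u, x }; Tail is nullable, continue.
Add FIRST(Stmt) = { j, u }; Stmt is not nullable, stop.

{ h, j, u, x }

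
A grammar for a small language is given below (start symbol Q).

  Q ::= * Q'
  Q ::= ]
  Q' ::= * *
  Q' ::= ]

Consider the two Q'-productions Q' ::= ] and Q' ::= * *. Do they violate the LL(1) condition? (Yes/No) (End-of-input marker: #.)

No

FIRST(]) = { ] } and FIRST(* *) = { * }.
The FIRST sets are disjoint and neither alternative is nullable — no conflict.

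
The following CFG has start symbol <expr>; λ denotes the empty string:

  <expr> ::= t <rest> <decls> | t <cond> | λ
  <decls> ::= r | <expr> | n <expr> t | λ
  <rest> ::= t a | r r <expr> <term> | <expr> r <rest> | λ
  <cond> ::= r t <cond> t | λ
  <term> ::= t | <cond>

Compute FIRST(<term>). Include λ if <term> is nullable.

<term> ::= t contributes {t}.
From <term> ::= <cond>: add FIRST(<cond>) = { r, λ } (including λ since <cond> is nullable).
Union: FIRST(<term>) = { r, t, λ }.

{ r, t, λ }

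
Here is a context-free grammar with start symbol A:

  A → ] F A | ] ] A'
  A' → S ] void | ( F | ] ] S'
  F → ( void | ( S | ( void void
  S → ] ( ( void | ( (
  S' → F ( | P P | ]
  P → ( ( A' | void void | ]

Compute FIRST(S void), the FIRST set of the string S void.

{ (, ] }

Add FIRST(S) = { (, ] }; S is not nullable, stop.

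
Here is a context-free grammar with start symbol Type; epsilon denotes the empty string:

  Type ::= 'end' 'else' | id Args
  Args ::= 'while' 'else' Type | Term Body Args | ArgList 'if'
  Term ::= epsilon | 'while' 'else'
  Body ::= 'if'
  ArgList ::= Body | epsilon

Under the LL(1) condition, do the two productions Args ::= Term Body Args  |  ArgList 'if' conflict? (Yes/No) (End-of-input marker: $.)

FIRST(Term Body Args) = { 'if', 'while' } and FIRST(ArgList 'if') = { 'if' }.
Both contain 'if', so the two alternatives are not disjoint — LL(1) conflict.

Yes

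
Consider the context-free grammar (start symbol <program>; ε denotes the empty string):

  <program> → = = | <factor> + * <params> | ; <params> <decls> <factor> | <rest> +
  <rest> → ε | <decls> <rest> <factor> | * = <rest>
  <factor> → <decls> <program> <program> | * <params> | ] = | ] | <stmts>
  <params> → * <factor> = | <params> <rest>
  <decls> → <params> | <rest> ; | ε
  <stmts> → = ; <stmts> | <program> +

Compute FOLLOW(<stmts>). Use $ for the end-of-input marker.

{ $, *, +, ;, =, ] }

In <factor> → <stmts>: <stmts> is at the end, add FOLLOW(<factor>) = { $, *, +, ;, =, ] }.
In <stmts> → = ; <stmts>: <stmts> is at the end, add FOLLOW(<stmts>) = { $, *, +, ;, =, ] }.
Union: FOLLOW(<stmts>) = { $, *, +, ;, =, ] }.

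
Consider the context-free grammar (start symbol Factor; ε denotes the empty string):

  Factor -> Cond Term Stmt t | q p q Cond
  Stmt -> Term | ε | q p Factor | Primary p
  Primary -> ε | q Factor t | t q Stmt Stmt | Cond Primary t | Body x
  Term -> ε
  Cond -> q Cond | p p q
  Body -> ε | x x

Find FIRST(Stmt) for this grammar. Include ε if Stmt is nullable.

{ p, q, t, x, ε }

From Stmt -> Term: add FIRST(Term) = { ε } (including ε since Term is nullable).
Stmt -> ε contributes ε.
Stmt -> q p Factor contributes {q}.
From Stmt -> Primary p: Primary nullable, take FIRST(Primary) ∪ {p} = { p, q, t, x }.
Union: FIRST(Stmt) = { p, q, t, x, ε }.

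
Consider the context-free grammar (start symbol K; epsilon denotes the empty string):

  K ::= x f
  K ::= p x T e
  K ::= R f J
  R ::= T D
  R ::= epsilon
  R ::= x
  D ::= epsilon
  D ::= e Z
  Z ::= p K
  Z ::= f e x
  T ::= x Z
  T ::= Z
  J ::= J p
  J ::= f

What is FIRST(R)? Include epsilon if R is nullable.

{ f, p, x, epsilon }

From R ::= T D: add FIRST(T) = { f, p, x }.
R ::= epsilon contributes epsilon.
R ::= x contributes {x}.
Union: FIRST(R) = { f, p, x, epsilon }.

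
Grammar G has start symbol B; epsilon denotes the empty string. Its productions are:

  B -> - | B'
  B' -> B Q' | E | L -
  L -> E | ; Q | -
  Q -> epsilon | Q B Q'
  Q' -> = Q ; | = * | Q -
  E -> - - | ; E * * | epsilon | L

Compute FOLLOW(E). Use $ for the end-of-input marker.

{ $, *, -, ;, = }

In B' -> E: E is at the end, add FOLLOW(B') = { $, -, ;, = }.
In L -> E: E is at the end, add FOLLOW(L) = { $, *, -, ;, = }.
In E -> ; E * *: add FIRST(* *) = { * }.
Union: FOLLOW(E) = { $, *, -, ;, = }.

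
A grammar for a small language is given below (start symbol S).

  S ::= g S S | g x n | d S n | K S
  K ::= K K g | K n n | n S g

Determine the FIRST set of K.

From K ::= K K g: add FIRST(K) = { n }.
From K ::= K n n: add FIRST(K) = { n }.
K ::= n S g contributes {n}.
Union: FIRST(K) = { n }.

{ n }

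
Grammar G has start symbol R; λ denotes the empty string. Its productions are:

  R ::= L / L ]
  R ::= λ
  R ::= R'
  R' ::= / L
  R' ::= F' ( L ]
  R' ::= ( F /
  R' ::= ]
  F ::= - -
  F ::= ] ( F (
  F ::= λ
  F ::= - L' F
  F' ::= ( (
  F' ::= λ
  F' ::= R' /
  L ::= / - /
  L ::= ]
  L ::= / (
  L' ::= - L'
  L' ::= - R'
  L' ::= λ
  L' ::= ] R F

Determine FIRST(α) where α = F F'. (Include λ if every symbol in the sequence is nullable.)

{ (, -, /, ], λ }

Add FIRST(F)\{λ} = { -, ] }; F is nullable, continue.
Add FIRST(F')\{λ} = { (, /, ] }; F' is nullable, continue.
Every symbol is nullable, so include λ.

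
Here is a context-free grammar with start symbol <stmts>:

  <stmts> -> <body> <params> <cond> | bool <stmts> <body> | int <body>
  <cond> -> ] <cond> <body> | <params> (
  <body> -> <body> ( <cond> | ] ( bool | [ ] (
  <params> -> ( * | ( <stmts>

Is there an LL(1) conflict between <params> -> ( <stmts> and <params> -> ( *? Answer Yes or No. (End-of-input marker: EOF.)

Yes

FIRST(( <stmts>) = { ( } and FIRST(( *) = { ( }.
Both contain (, so the two alternatives are not disjoint — LL(1) conflict.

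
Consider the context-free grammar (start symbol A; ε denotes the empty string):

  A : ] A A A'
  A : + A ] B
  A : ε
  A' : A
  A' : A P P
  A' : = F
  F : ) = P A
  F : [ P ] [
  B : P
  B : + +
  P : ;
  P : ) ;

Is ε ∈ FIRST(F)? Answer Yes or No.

Nullable nonterminals: A, A'.
No production of F has an RHS whose symbols are all nullable, so F is not nullable.

No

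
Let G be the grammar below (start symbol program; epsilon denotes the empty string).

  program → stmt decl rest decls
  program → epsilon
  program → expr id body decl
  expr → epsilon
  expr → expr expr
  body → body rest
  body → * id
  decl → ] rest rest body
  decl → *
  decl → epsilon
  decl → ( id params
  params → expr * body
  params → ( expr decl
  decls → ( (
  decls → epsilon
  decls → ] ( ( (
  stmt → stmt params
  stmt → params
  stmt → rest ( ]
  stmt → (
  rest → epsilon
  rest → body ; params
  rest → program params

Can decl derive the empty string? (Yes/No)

decl has an epsilon-production, so decl ⇒ epsilon.

Yes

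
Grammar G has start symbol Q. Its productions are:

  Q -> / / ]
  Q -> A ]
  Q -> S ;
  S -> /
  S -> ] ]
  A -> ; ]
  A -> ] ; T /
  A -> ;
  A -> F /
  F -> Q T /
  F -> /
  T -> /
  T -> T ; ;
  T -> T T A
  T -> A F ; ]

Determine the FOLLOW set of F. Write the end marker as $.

In A -> F /: add FIRST(/) = { / }.
In T -> A F ; ]: add FIRST(; ]) = { ; }.
Union: FOLLOW(F) = { /, ; }.

{ /, ; }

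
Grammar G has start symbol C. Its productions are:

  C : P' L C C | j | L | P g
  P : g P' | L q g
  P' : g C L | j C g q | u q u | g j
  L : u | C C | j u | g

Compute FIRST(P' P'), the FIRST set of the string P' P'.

{ g, j, u }

Add FIRST(P') = { g, j, u }; P' is not nullable, stop.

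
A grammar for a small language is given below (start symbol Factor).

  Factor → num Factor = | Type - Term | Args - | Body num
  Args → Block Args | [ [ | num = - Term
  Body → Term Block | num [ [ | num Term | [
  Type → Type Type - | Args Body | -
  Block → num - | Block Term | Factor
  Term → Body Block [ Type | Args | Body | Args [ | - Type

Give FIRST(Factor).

Factor → num Factor = contributes {num}.
From Factor → Type - Term: add FIRST(Type) = { -, [, num }.
From Factor → Args -: add FIRST(Args) = { -, [, num }.
From Factor → Body num: add FIRST(Body) = { -, [, num }.
Union: FIRST(Factor) = { -, [, num }.

{ -, [, num }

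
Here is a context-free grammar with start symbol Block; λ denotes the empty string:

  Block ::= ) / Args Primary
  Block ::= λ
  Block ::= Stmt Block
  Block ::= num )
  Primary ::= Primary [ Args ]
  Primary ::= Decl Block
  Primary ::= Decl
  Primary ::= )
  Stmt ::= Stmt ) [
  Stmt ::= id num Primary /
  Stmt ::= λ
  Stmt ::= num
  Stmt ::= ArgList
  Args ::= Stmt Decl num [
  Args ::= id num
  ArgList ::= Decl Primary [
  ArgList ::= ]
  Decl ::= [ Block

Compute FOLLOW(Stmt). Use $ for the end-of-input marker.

{ $, ), /, [, ], id, num }

In Block ::= Stmt Block: add FIRST(Block)\{λ} = { ), [, ], id, num }.
  Since Block is nullable, also add FOLLOW(Block) = { $, ), /, [, ], id, num }.
In Stmt ::= Stmt ) [: add FIRST() [) = { ) }.
In Args ::= Stmt Decl num [: add FIRST(Decl num [) = { [ }.
Union: FOLLOW(Stmt) = { $, ), /, [, ], id, num }.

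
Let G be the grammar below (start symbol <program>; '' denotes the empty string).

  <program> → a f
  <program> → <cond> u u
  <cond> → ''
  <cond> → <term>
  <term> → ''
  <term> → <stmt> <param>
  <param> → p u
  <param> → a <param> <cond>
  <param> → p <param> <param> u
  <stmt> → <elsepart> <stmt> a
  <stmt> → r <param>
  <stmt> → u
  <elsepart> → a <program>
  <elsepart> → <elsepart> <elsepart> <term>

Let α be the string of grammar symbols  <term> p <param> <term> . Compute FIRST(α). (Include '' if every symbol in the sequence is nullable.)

{ a, p, r, u }

Add FIRST(<term>)\{''} = { a, r, u }; <term> is nullable, continue.
p is a terminal; add {p} and stop.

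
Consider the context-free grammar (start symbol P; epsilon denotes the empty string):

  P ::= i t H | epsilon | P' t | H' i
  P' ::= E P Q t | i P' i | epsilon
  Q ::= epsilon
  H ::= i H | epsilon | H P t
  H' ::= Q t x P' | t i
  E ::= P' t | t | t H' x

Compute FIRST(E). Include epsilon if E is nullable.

From E ::= P' t: P' nullable, take FIRST(P') ∪ {t} = { i, t }.
E ::= t contributes {t}.
E ::= t H' x contributes {t}.
Union: FIRST(E) = { i, t }.

{ i, t }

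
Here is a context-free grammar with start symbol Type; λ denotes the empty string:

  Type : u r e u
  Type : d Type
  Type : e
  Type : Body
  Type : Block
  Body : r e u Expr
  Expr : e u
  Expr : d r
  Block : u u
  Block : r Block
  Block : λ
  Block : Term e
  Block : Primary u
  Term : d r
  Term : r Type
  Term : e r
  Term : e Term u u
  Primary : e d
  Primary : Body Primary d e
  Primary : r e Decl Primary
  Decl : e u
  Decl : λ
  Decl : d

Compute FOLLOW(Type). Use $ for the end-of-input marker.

Type is the start symbol, so $ ∈ FOLLOW(Type).
In Type : d Type: Type is at the end, add FOLLOW(Type) = { $, e, u }.
In Term : r Type: Type is at the end, add FOLLOW(Term) = { e, u }.
Union: FOLLOW(Type) = { $, e, u }.

{ $, e, u }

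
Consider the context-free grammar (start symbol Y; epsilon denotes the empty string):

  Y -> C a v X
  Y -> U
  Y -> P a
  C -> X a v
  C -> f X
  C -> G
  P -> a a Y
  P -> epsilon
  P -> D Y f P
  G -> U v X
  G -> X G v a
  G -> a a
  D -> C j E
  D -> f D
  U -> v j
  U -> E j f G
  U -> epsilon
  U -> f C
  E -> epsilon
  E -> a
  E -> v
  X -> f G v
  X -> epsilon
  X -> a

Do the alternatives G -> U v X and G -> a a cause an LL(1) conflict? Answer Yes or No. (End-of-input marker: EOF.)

Yes

FIRST(U v X) = { a, f, j, v } and FIRST(a a) = { a }.
Both contain a, so the two alternatives are not disjoint — LL(1) conflict.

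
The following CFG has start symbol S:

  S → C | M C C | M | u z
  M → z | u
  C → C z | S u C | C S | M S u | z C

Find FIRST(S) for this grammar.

From S → C: add FIRST(C) = { u, z }.
From S → M C C: add FIRST(M) = { u, z }.
From S → M: add FIRST(M) = { u, z }.
S → u z contributes {u}.
Union: FIRST(S) = { u, z }.

{ u, z }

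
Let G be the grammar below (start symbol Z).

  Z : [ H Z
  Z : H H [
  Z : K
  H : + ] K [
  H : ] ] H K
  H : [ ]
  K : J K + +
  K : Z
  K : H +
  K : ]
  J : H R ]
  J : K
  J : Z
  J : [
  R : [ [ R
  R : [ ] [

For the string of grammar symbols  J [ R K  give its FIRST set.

{ +, [, ] }

Add FIRST(J) = { +, [, ] }; J is not nullable, stop.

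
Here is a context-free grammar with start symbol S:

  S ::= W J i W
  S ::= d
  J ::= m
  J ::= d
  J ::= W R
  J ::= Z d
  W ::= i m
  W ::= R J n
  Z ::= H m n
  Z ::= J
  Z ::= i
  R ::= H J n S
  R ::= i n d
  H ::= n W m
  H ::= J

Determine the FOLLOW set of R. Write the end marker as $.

{ d, i, m, n }

In J ::= W R: R is at the end, add FOLLOW(J) = { d, i, m, n }.
In W ::= R J n: add FIRST(J n) = { d, i, m, n }.
Union: FOLLOW(R) = { d, i, m, n }.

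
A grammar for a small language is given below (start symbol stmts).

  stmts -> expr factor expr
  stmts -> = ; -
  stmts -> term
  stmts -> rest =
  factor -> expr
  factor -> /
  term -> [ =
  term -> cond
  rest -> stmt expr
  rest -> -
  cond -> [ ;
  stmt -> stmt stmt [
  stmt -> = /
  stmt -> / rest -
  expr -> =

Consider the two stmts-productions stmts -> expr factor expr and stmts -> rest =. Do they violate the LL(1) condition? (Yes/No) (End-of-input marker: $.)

Yes

FIRST(expr factor expr) = { = } and FIRST(rest =) = { -, /, = }.
Both contain =, so the two alternatives are not disjoint — LL(1) conflict.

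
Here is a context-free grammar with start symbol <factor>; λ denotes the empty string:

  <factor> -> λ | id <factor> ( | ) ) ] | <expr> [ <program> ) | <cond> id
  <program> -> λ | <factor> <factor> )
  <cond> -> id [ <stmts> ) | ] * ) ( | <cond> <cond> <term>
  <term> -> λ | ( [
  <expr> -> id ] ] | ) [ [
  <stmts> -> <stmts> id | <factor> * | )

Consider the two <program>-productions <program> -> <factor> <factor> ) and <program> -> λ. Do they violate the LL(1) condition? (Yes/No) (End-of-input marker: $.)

FIRST(<factor> <factor> )) = { ), ], id } and FIRST(λ) = { λ }.
The second alternative is nullable and FOLLOW(<program>) = { ) } shares ) with FIRST of the first — conflict.

Yes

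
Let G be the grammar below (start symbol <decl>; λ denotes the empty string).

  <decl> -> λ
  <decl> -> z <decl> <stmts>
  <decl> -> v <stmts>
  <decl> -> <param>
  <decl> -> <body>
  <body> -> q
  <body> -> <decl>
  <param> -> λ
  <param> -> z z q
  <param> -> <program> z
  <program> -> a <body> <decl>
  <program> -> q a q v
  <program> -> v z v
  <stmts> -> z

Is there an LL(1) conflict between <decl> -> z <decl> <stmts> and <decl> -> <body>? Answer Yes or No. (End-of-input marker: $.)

Yes

FIRST(z <decl> <stmts>) = { z } and FIRST(<body>) = { a, q, v, z, λ }.
Both contain z, so the two alternatives are not disjoint — LL(1) conflict.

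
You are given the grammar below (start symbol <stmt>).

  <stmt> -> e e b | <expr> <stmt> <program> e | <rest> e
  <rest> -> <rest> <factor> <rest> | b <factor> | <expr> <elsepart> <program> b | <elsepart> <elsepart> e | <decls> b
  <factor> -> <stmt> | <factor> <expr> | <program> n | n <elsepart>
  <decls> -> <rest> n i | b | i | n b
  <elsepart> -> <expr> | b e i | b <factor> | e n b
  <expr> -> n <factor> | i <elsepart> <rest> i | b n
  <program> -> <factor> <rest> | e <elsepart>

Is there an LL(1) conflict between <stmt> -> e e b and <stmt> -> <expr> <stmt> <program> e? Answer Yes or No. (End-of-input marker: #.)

No

FIRST(e e b) = { e } and FIRST(<expr> <stmt> <program> e) = { b, i, n }.
The FIRST sets are disjoint and neither alternative is nullable — no conflict.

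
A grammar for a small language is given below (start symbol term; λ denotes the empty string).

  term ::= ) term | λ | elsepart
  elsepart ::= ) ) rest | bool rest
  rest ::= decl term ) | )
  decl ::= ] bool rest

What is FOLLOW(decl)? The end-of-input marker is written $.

In rest ::= decl term ): add FIRST(term )) = { ), bool }.
Union: FOLLOW(decl) = { ), bool }.

{ ), bool }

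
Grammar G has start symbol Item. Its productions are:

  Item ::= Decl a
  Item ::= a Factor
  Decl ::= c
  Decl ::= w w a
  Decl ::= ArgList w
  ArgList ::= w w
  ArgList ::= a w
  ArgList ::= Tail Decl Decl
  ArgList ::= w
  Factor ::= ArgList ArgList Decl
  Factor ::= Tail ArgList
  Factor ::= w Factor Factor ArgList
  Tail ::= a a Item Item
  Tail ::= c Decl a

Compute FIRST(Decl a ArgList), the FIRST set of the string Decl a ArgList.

Add FIRST(Decl) = { a, c, w }; Decl is not nullable, stop.

{ a, c, w }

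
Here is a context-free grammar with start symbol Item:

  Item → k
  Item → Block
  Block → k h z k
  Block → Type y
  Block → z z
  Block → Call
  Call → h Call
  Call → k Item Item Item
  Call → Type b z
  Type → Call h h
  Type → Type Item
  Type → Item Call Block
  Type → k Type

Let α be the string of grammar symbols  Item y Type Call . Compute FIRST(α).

Add FIRST(Item) = { h, k, z }; Item is not nullable, stop.

{ h, k, z }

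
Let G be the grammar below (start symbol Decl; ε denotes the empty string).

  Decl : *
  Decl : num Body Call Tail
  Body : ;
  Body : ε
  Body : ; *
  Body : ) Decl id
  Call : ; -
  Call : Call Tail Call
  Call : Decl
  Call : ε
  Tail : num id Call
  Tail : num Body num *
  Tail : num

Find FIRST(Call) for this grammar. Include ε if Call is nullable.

{ *, ;, num, ε }

Call : ; - contributes {;}.
From Call : Call Tail Call: Call nullable, take FIRST(Call) ∪ FIRST(Tail) = { *, ;, num }.
From Call : Decl: add FIRST(Decl) = { *, num }.
Call : ε contributes ε.
Union: FIRST(Call) = { *, ;, num, ε }.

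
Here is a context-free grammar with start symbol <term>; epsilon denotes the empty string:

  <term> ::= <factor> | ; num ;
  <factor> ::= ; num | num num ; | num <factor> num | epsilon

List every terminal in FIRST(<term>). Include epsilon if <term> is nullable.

{ ;, num, epsilon }

From <term> ::= <factor>: add FIRST(<factor>) = { ;, num, epsilon } (including epsilon since <factor> is nullable).
<term> ::= ; num ; contributes {;}.
Union: FIRST(<term>) = { ;, num, epsilon }.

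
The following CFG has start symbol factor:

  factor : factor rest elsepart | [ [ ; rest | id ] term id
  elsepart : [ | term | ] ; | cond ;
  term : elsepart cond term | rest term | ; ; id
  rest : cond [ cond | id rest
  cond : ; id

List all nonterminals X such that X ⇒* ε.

{ } (none)

No nonterminal has an empty production or an RHS whose symbols are all nullable.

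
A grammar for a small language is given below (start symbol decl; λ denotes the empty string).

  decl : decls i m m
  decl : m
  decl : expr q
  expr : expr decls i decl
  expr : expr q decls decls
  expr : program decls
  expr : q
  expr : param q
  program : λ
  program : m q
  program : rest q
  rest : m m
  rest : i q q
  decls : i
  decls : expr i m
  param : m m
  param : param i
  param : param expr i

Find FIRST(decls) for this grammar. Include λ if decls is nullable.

{ i, m, q }

decls : i contributes {i}.
From decls : expr i m: add FIRST(expr) = { i, m, q }.
Union: FIRST(decls) = { i, m, q }.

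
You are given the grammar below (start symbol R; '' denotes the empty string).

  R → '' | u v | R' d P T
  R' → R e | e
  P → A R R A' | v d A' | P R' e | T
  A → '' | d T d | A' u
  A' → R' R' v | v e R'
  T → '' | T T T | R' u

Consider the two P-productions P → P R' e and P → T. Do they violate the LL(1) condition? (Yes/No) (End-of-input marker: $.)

FIRST(P R' e) = { d, e, u, v } and FIRST(T) = { e, u, '' }.
Both contain e, so the two alternatives are not disjoint — LL(1) conflict.

Yes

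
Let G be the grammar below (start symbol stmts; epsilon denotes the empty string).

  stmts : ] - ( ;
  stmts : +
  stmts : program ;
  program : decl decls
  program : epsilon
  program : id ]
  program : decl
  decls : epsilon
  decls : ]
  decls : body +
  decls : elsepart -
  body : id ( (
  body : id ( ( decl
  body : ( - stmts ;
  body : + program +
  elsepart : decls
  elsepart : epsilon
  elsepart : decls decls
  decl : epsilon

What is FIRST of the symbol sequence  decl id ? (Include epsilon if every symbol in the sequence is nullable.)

Add FIRST(decl)\{epsilon} = {  }; decl is nullable, continue.
id is a terminal; add {id} and stop.

{ id }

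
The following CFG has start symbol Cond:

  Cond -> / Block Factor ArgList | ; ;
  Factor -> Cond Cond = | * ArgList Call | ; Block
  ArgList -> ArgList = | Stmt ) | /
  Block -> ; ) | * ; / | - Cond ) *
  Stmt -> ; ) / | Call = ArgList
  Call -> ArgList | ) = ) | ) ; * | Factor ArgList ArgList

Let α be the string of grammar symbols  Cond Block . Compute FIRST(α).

{ /, ; }

Add FIRST(Cond) = { /, ; }; Cond is not nullable, stop.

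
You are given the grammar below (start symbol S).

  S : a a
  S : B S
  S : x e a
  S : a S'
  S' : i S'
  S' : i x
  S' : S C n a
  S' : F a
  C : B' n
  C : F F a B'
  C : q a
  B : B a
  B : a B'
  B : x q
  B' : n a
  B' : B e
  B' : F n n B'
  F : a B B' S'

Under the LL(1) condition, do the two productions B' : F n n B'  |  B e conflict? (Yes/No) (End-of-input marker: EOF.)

FIRST(F n n B') = { a } and FIRST(B e) = { a, x }.
Both contain a, so the two alternatives are not disjoint — LL(1) conflict.

Yes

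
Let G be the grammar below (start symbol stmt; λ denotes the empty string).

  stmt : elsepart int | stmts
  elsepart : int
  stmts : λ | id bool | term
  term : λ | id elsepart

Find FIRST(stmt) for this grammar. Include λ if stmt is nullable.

{ id, int, λ }

From stmt : elsepart int: add FIRST(elsepart) = { int }.
From stmt : stmts: add FIRST(stmts) = { id, λ } (including λ since stmts is nullable).
Union: FIRST(stmt) = { id, int, λ }.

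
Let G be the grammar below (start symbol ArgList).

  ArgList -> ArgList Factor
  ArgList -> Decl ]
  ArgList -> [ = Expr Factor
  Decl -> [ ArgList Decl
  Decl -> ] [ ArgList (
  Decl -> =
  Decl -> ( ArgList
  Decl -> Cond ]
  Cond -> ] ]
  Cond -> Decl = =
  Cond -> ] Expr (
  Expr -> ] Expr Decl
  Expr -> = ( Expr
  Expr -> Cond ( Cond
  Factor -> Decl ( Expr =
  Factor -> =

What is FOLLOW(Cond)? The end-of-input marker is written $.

{ (, =, [, ] }

In Decl -> Cond ]: add FIRST(]) = { ] }.
In Expr -> Cond ( Cond: add FIRST(( Cond) = { ( }.
In Expr -> Cond ( Cond: Cond is at the end, add FOLLOW(Expr) = { (, =, [, ] }.
Union: FOLLOW(Cond) = { (, =, [, ] }.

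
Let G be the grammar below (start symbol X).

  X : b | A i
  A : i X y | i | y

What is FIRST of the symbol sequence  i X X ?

i is a terminal; add {i} and stop.

{ i }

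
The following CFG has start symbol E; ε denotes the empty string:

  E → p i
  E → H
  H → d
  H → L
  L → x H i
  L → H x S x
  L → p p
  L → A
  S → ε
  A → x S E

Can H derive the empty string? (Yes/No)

Nullable nonterminals: S.
No production of H has an RHS whose symbols are all nullable, so H is not nullable.

No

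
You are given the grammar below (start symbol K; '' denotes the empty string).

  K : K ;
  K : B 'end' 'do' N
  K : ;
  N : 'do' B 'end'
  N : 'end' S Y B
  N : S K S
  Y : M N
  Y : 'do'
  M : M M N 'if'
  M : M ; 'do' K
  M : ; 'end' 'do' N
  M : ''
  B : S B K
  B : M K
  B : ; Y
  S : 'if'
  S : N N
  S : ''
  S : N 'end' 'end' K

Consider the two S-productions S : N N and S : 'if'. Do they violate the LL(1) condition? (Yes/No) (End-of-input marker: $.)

Yes

FIRST(N N) = { 'do', 'end', 'if', ; } and FIRST('if') = { 'if' }.
Both contain 'if', so the two alternatives are not disjoint — LL(1) conflict.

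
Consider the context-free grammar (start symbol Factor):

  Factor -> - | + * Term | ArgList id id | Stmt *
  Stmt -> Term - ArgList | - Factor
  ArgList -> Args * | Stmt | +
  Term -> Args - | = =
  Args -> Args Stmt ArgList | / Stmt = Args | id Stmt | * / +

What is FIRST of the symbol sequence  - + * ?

- is a terminal; add {-} and stop.

{ - }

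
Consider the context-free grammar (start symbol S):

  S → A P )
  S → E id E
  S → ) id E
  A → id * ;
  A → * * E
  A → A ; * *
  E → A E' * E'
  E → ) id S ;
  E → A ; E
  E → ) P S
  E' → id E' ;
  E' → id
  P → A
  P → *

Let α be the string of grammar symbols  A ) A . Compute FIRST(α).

Add FIRST(A) = { *, id }; A is not nullable, stop.

{ *, id }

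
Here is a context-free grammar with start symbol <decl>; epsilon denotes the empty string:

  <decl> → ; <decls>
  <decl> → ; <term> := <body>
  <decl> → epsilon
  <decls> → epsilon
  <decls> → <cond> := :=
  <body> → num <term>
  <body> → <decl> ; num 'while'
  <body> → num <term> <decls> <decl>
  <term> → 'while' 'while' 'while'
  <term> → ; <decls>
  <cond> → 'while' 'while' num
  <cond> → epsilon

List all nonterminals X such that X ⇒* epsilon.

{ <cond>, <decl>, <decls> }

Directly nullable (have an epsilon-production): <decl>, <decls>, <cond>.
No other nonterminal has a production whose RHS symbols are all nullable.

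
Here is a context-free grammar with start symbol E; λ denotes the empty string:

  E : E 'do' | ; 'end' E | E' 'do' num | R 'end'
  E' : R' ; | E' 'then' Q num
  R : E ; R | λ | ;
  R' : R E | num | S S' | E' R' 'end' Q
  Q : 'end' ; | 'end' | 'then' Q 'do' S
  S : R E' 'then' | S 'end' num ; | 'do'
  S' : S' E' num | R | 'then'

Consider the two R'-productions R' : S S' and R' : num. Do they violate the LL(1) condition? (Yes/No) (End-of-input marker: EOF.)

Yes

FIRST(S S') = { 'do', 'end', ;, num } and FIRST(num) = { num }.
Both contain num, so the two alternatives are not disjoint — LL(1) conflict.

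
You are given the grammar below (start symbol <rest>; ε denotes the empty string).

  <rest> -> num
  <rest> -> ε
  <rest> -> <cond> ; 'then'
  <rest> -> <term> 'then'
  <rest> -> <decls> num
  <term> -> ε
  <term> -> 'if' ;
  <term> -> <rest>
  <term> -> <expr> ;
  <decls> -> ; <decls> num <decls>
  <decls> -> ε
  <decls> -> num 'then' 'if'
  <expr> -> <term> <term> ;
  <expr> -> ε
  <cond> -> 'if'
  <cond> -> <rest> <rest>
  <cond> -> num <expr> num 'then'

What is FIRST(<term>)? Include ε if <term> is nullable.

<term> -> ε contributes ε.
<term> -> 'if' ; contributes {'if'}.
From <term> -> <rest>: add FIRST(<rest>) = { 'if', 'then', ;, num, ε } (including ε since <rest> is nullable).
From <term> -> <expr> ;: <expr> nullable, take FIRST(<expr>) ∪ {;} = { 'if', 'then', ;, num }.
Union: FIRST(<term>) = { 'if', 'then', ;, num, ε }.

{ 'if', 'then', ;, num, ε }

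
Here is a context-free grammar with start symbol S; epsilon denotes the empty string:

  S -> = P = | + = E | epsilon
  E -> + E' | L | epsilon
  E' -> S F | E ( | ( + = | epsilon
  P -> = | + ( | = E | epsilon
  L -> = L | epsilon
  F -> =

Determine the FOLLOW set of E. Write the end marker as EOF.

In S -> + = E: E is at the end, add FOLLOW(S) = { EOF, = }.
In E' -> E (: add FIRST(() = { ( }.
In P -> = E: E is at the end, add FOLLOW(P) = { = }.
Union: FOLLOW(E) = { EOF, (, = }.

{ EOF, (, = }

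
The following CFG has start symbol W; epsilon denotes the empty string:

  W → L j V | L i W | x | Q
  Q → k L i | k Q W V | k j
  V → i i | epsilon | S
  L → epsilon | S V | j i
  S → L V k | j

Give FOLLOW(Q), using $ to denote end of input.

In W → Q: Q is at the end, add FOLLOW(W) = { $, i, j, k, x }.
In Q → k Q W V: add FIRST(W V) = { i, j, k, x }.
Union: FOLLOW(Q) = { $, i, j, k, x }.

{ $, i, j, k, x }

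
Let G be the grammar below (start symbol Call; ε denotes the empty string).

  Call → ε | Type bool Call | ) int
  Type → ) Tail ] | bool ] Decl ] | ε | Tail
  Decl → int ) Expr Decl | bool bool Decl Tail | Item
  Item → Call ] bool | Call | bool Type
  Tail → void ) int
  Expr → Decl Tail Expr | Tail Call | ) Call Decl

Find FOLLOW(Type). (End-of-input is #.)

In Call → Type bool Call: add FIRST(bool Call) = { bool }.
In Item → bool Type: Type is at the end, add FOLLOW(Item) = { ), ], bool, int, void }.
Union: FOLLOW(Type) = { ), ], bool, int, void }.

{ ), ], bool, int, void }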